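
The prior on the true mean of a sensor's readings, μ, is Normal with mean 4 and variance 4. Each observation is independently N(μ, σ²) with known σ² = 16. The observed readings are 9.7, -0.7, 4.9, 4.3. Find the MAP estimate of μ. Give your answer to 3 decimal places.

n = 4; x̄ = (9.7 + (-0.7) + 4.9 + 4.3)/4 = 18.2/4 = 4.55.
For a Normal prior and Normal likelihood with known variance, the posterior is Normal; its mode equals its mean, the precision-weighted average.
Prior precision 1/σ₀² = 1/4 = 0.25; data precision n/σ² = 4/16 = 0.25.
μ̂ = (0.25·4 + 0.25·4.55) / (0.25 + 0.25) = 2.1375/0.5 = 4.275.

μ̂_MAP = 4.275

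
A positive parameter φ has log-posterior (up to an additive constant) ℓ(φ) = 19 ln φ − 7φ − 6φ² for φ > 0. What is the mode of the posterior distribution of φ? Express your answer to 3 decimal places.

φ̂_MAP = 1.000

ℓ'(φ) = 19/φ − 7 − 12φ. Setting this to zero and multiplying by φ: 12φ² + 7φ − 19 = 0.
φ = (−7 + √(7² + 4·12·19)) / (2·12) = (−7 + √961) / 24 = (−7 + 31)/24 = 1.
ℓ''(φ) = −19/φ² − 12 < 0, confirming a maximum.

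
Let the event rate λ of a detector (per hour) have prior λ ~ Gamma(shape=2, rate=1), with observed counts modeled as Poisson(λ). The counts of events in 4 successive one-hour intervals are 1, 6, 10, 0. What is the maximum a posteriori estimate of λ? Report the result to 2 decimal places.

Σxᵢ = 1+6+10+0 = 17, with n = 4.
Posterior ∝ λe^(−1λ) · λ^17e^(−4λ) = λ^18e^(−5λ), i.e. Gamma(shape=19, rate=5).
The mode of a Gamma(a, b) with a ≥ 1 (shape–rate) is (a−1)/b = 18/5 ≈ 3.60.

λ̂_MAP = 3.60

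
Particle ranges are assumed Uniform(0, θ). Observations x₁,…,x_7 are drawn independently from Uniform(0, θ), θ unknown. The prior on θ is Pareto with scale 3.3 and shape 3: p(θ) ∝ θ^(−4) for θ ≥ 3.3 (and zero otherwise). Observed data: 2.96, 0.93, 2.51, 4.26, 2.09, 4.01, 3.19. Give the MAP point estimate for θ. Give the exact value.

The Uniform(0, θ) likelihood is θ^(−n) for θ ≥ max(xᵢ), zero otherwise. Here max(xᵢ) = 4.26.
Posterior ∝ θ^(−4) · θ^(−7) = θ^(−11) on θ ≥ max(3.3, 4.26) = 4.26.
This density is strictly decreasing in θ, so the posterior mode lies at the lower boundary of the support.

θ̂_MAP = 4.26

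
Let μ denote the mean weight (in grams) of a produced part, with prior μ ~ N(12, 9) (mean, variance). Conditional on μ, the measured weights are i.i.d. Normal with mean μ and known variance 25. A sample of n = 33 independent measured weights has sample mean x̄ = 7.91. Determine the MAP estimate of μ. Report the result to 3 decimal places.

μ̂_MAP = 8.228

n = 33, x̄ = 7.91.
For a Normal prior and Normal likelihood with known variance, the posterior is Normal; its mode equals its mean, the precision-weighted average.
Prior precision 1/σ₀² = 1/9; data precision n/σ² = 33/25 = 1.32.
μ̂ = ((1/9)·12 + 1.32·7.91) / (1/9 + 1.32) = (88309/7500)/(322/225) = 264927/32200 ≈ 8.228.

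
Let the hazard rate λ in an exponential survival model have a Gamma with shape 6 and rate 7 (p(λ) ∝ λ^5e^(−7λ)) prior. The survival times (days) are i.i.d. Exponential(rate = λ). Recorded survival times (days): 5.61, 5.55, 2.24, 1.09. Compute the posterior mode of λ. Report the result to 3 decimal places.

λ̂_MAP = 0.419

The Exponential(rate=λ) likelihood is ∝ λ^n e^(−λΣtᵢ). Here n = 4 and Σtᵢ = 5.61 + 5.55 + 2.24 + 1.09 = 14.49.
Posterior ∝ λ^5e^(−7λ) · λ^4e^(−14.49λ) = λ^9e^(−21.49λ), i.e. Gamma(10, 21.49).
Mode = (a−1)/b = 9/21.49 ≈ 0.419.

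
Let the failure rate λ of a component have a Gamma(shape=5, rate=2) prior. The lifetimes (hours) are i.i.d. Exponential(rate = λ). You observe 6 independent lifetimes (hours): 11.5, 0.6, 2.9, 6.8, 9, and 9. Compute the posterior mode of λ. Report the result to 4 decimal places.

The Exponential(rate=λ) likelihood is ∝ λ^n e^(−λΣtᵢ). Here n = 6 and Σtᵢ = 11.5 + 0.6 + 2.9 + 6.8 + 9 + 9 = 39.8.
Posterior ∝ λ^4e^(−2λ) · λ^6e^(−39.8λ) = λ^10e^(−41.8λ), i.e. Gamma(11, 41.8).
Mode = (a−1)/b = 10/41.8 ≈ 0.2392.

λ̂_MAP = 0.2392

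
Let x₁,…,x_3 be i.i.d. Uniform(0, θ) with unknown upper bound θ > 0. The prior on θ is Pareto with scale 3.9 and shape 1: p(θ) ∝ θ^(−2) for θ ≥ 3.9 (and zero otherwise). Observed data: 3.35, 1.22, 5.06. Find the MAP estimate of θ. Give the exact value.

The Uniform(0, θ) likelihood is θ^(−n) for θ ≥ max(xᵢ), zero otherwise. Here max(xᵢ) = 5.06.
Posterior ∝ θ^(−2) · θ^(−3) = θ^(−5) on θ ≥ max(3.9, 5.06) = 5.06.
This density is strictly decreasing in θ, so the posterior mode lies at the lower boundary of the support.

θ̂_MAP = 5.06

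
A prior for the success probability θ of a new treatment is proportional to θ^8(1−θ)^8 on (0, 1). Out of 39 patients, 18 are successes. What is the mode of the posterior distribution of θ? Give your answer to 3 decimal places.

θ̂_MAP = 0.473

The prior density ∝ θ^8(1−θ)^8 is the kernel of Beta(9, 9).
Data: 18 successes in 39 trials. The binomial likelihood contributes θ^18(1−θ)^21, so the posterior is Beta(9+18, 9+21) = Beta(27, 30).
For Beta(a, b) with a, b > 1 the mode is (a−1)/(a+b−2) = 26/55 ≈ 0.473.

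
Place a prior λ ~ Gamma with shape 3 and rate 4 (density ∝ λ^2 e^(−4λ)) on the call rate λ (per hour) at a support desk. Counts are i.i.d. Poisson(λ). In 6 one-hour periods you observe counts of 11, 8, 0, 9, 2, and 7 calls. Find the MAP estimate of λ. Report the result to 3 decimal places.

Σxᵢ = 11+8+0+9+2+7 = 37, with n = 6.
Posterior ∝ λ^2e^(−4λ) · λ^37e^(−6λ) = λ^39e^(−10λ), i.e. Gamma(shape=40, rate=10).
The mode of a Gamma(a, b) with a ≥ 1 (shape–rate) is (a−1)/b = 39/10 ≈ 3.900.

λ̂_MAP = 3.900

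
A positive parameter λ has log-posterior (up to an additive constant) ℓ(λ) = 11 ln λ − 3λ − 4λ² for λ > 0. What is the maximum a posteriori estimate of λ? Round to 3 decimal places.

λ̂_MAP = 1.000

ℓ'(λ) = 11/λ − 3 − 8λ. Setting this to zero and multiplying by λ: 8λ² + 3λ − 11 = 0.
λ = (−3 + √(3² + 4·8·11)) / (2·8) = (−3 + √361) / 16 = (−3 + 19)/16 = 1.
ℓ''(λ) = −11/λ² − 8 < 0, confirming a maximum.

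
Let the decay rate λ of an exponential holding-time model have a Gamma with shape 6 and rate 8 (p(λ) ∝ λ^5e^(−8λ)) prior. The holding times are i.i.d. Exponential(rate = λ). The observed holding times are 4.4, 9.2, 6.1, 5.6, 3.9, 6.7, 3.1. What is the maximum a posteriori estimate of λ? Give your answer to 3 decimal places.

λ̂_MAP = 0.255

The Exponential(rate=λ) likelihood is ∝ λ^n e^(−λΣtᵢ). Here n = 7 and Σtᵢ = 4.4 + 9.2 + 6.1 + 5.6 + 3.9 + 6.7 + 3.1 = 39.
Posterior ∝ λ^5e^(−8λ) · λ^7e^(−39λ) = λ^12e^(−47λ), i.e. Gamma(13, 47).
Mode = (a−1)/b = 12/47 ≈ 0.255.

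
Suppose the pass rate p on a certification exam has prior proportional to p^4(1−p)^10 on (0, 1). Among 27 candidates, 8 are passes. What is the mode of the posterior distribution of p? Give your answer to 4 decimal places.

The prior density ∝ p^4(1−p)^10 is the kernel of Beta(5, 11).
Data: 8 successes in 27 trials. The binomial likelihood contributes p^8(1−p)^19, so the posterior is Beta(5+8, 11+19) = Beta(13, 30).
For Beta(a, b) with a, b > 1 the mode is (a−1)/(a+b−2) = 12/41 ≈ 0.2927.

p̂_MAP = 0.2927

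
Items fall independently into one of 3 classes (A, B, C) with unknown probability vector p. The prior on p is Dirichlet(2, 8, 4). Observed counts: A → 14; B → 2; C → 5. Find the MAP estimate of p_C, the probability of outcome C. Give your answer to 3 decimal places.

The posterior is Dirichlet(αᵢ + nᵢ) = Dirichlet(16, 10, 9).
For a Dirichlet(a₁,…,a_K) with all aᵢ > 1, the mode has j-th component (aⱼ − 1)/(Σaᵢ − K).
Here Σaᵢ = 35 and K = 3, so p_C = (9 − 1)/(35 − 3) = 8/32 ≈ 0.250.

MAP estimate of p_C = 0.250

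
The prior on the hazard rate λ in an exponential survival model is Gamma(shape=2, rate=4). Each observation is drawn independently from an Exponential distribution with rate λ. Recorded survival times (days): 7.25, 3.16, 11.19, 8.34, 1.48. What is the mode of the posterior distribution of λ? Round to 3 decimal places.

The Exponential(rate=λ) likelihood is ∝ λ^n e^(−λΣtᵢ). Here n = 5 and Σtᵢ = 7.25 + 3.16 + 11.19 + 8.34 + 1.48 = 31.42.
Posterior ∝ λe^(−4λ) · λ^5e^(−31.42λ) = λ^6e^(−35.42λ), i.e. Gamma(7, 35.42).
Mode = (a−1)/b = 6/35.42 ≈ 0.169.

λ̂_MAP = 0.169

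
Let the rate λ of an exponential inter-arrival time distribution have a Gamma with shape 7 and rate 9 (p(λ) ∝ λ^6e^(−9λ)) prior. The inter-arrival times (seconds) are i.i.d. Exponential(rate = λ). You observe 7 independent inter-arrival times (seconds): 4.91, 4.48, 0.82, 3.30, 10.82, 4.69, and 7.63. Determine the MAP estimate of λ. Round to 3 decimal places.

λ̂_MAP = 0.285

The Exponential(rate=λ) likelihood is ∝ λ^n e^(−λΣtᵢ). Here n = 7 and Σtᵢ = 4.91 + 4.48 + 0.82 + 3.30 + 10.82 + 4.69 + 7.63 = 36.65.
Posterior ∝ λ^6e^(−9λ) · λ^7e^(−36.65λ) = λ^13e^(−45.65λ), i.e. Gamma(14, 45.65).
Mode = (a−1)/b = 13/45.65 ≈ 0.285.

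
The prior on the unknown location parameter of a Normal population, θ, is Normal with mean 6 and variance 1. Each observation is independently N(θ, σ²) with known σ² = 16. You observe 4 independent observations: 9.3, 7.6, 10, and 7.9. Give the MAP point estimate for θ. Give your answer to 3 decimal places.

θ̂_MAP = 6.540

n = 4; x̄ = (9.3 + 7.6 + 10 + 7.9)/4 = 34.8/4 = 8.7.
For a Normal prior and Normal likelihood with known variance, the posterior is Normal; its mode equals its mean, the precision-weighted average.
Prior precision 1/σ₀² = 1/1 = 1; data precision n/σ² = 4/16 = 0.25.
θ̂ = (1·6 + 0.25·8.7) / (1 + 0.25) = 8.175/1.25 = 6.540.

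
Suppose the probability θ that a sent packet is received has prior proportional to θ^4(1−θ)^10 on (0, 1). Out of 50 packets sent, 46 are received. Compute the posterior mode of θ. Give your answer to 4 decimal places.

The prior density ∝ θ^4(1−θ)^10 is the kernel of Beta(5, 11).
Data: 46 successes in 50 trials. The binomial likelihood contributes θ^46(1−θ)^4, so the posterior is Beta(5+46, 11+4) = Beta(51, 15).
For Beta(a, b) with a, b > 1 the mode is (a−1)/(a+b−2) = 50/64 ≈ 0.7813.

θ̂_MAP = 0.7813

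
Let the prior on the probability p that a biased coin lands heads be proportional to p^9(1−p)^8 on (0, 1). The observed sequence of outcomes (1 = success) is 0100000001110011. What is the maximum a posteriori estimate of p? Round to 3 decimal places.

The prior density ∝ p^9(1−p)^8 is the kernel of Beta(10, 9).
Data: 6 successes in 16 trials (from the sequence). The binomial likelihood contributes p^6(1−p)^10, so the posterior is Beta(10+6, 9+10) = Beta(16, 19).
For Beta(a, b) with a, b > 1 the mode is (a−1)/(a+b−2) = 15/33 ≈ 0.455.

p̂_MAP = 0.455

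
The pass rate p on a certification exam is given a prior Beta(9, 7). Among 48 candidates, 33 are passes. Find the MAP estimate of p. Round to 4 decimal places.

p̂_MAP = 0.6613

Prior: Beta(9, 7).
Data: 33 successes in 48 trials. The binomial likelihood contributes p^33(1−p)^15, so the posterior is Beta(9+33, 7+15) = Beta(42, 22).
For Beta(a, b) with a, b > 1 the mode is (a−1)/(a+b−2) = 41/62 ≈ 0.6613.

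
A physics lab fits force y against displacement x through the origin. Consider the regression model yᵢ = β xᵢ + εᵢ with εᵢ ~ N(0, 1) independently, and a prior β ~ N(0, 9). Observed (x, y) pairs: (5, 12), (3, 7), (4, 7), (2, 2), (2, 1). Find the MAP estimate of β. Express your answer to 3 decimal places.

β̂_MAP = 1.979

log p(β | y) = −Σ(yᵢ − βxᵢ)²/(2·1) − β²/(2·9) + const.
Setting the derivative to zero: Σxᵢ(yᵢ − βxᵢ)/1 − β/9 = 0, so β = Σxᵢyᵢ / (Σxᵢ² + σ²/τ²).
Σxᵢyᵢ = 5·12 + 3·7 + 4·7 + 2·2 + 2·1 = 115; Σxᵢ² = 58; σ²/τ² = 1/9.
β̂_MAP = 115 / (58 + 1/9) = 115/(523/9) = 1035/523 ≈ 1.979.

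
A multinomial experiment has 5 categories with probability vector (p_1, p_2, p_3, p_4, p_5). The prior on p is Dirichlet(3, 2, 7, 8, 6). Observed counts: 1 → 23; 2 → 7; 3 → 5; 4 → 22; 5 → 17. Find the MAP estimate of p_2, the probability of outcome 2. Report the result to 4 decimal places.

The posterior is Dirichlet(αᵢ + nᵢ) = Dirichlet(26, 9, 12, 30, 23).
For a Dirichlet(a₁,…,a_K) with all aᵢ > 1, the mode has j-th component (aⱼ − 1)/(Σaᵢ − K).
Here Σaᵢ = 100 and K = 5, so p_2 = (9 − 1)/(100 − 5) = 8/95 ≈ 0.0842.

MAP estimate: 0.0842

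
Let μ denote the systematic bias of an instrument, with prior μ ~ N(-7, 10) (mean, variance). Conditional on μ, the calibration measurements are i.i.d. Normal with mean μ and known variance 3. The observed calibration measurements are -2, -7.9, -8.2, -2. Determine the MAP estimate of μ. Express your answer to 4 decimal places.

μ̂_MAP = -5.1628

n = 4; x̄ = ((-2) + (-7.9) + (-8.2) + (-2))/4 = -20.1/4 = -5.025.
For a Normal prior and Normal likelihood with known variance, the posterior is Normal; its mode equals its mean, the precision-weighted average.
Prior precision 1/σ₀² = 1/10 = 0.1; data precision n/σ² = 4/3.
μ̂ = (0.1·(-7) + (4/3)·(-5.025)) / (0.1 + 4/3) = (-7.4)/(43/30) = -222/43 ≈ -5.1628.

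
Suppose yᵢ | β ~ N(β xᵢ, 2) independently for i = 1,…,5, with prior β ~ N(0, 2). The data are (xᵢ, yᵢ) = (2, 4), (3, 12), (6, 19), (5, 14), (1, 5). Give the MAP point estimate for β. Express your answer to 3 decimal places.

β̂_MAP = 3.066

log p(β | y) = −Σ(yᵢ − βxᵢ)²/(2·2) − β²/(2·2) + const.
Setting the derivative to zero: Σxᵢ(yᵢ − βxᵢ)/2 − β/2 = 0, so β = Σxᵢyᵢ / (Σxᵢ² + σ²/τ²).
Σxᵢyᵢ = 2·4 + 3·12 + 6·19 + 5·14 + 1·5 = 233; Σxᵢ² = 75; σ²/τ² = 1.
β̂_MAP = 233 / (75 + 1) = 233/76 ≈ 3.066.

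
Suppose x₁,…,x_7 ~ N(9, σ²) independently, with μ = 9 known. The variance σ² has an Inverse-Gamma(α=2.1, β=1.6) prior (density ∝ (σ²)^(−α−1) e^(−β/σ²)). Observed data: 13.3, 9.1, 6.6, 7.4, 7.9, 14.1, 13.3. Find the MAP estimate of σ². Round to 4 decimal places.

σ̂²_MAP = 5.7371

Sum of squared deviations about the known mean: SS = (13.3−9)² + (9.1−9)² + (6.6−9)² + (7.4−9)² + (7.9−9)² + (14.1−9)² + (13.3−9)² = 72.53.
The Normal likelihood contributes (σ²)^(−n/2) exp(−SS/(2σ²)), so the posterior is Inverse-Gamma(α + n/2, β + SS/2) = Inverse-Gamma(5.6, 37.865).
The mode of Inverse-Gamma(a, b) is b/(a+1) = 37.865/6.6 ≈ 5.7371.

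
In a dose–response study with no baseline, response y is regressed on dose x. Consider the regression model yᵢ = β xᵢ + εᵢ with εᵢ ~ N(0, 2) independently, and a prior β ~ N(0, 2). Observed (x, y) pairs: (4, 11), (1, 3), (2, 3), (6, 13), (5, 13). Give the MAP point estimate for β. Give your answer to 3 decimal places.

β̂_MAP = 2.361

log p(β | y) = −Σ(yᵢ − βxᵢ)²/(2·2) − β²/(2·2) + const.
Setting the derivative to zero: Σxᵢ(yᵢ − βxᵢ)/2 − β/2 = 0, so β = Σxᵢyᵢ / (Σxᵢ² + σ²/τ²).
Σxᵢyᵢ = 4·11 + 1·3 + 2·3 + 6·13 + 5·13 = 196; Σxᵢ² = 82; σ²/τ² = 1.
β̂_MAP = 196 / (82 + 1) = 196/83 ≈ 2.361.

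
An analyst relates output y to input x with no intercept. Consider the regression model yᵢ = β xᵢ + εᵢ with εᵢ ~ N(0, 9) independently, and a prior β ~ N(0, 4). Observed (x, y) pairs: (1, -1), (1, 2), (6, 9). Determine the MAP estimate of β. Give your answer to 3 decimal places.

log p(β | y) = −Σ(yᵢ − βxᵢ)²/(2·9) − β²/(2·4) + const.
Setting the derivative to zero: Σxᵢ(yᵢ − βxᵢ)/9 − β/4 = 0, so β = Σxᵢyᵢ / (Σxᵢ² + σ²/τ²).
Σxᵢyᵢ = 1·(-1) + 1·2 + 6·9 = 55; Σxᵢ² = 38; σ²/τ² = 2.25.
β̂_MAP = 55 / (38 + 2.25) = 55/40.25 ≈ 1.366.

β̂_MAP = 1.366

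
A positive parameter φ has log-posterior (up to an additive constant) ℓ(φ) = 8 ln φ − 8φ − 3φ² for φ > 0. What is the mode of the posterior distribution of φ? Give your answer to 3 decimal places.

ℓ'(φ) = 8/φ − 8 − 6φ. Setting this to zero and multiplying by φ: 6φ² + 8φ − 8 = 0.
φ = (−8 + √(8² + 4·6·8)) / (2·6) = (−8 + √256) / 12 = (−8 + 16)/12 = 2/3.
ℓ''(φ) = −8/φ² − 6 < 0, confirming a maximum.

φ̂_MAP = 0.667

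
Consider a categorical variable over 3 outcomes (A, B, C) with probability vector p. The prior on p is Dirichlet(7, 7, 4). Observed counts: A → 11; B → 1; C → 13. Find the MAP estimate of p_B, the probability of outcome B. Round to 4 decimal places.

MAP estimate of p_B = 0.1750

The posterior is Dirichlet(αᵢ + nᵢ) = Dirichlet(18, 8, 17).
For a Dirichlet(a₁,…,a_K) with all aᵢ > 1, the mode has j-th component (aⱼ − 1)/(Σaᵢ − K).
Here Σaᵢ = 43 and K = 3, so p_B = (8 − 1)/(43 − 3) = 7/40 ≈ 0.1750.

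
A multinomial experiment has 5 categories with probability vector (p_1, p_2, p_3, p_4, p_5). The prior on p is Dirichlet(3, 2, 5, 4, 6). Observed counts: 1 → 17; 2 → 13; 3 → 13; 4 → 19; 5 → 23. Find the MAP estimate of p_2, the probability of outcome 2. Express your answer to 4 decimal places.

MAP estimate: 0.1400

The posterior is Dirichlet(αᵢ + nᵢ) = Dirichlet(20, 15, 18, 23, 29).
For a Dirichlet(a₁,…,a_K) with all aᵢ > 1, the mode has j-th component (aⱼ − 1)/(Σaᵢ − K).
Here Σaᵢ = 105 and K = 5, so p_2 = (15 − 1)/(105 − 5) = 14/100 ≈ 0.1400.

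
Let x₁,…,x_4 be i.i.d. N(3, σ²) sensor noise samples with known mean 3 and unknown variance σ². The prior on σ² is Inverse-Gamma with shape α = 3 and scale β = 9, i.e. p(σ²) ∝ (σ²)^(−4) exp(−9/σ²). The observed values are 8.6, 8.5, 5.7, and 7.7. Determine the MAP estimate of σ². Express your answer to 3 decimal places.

Sum of squared deviations about the known mean: SS = (8.6−3)² + (8.5−3)² + (5.7−3)² + (7.7−3)² = 90.99.
The Normal likelihood contributes (σ²)^(−n/2) exp(−SS/(2σ²)), so the posterior is Inverse-Gamma(α + n/2, β + SS/2) = Inverse-Gamma(5, 54.495).
The mode of Inverse-Gamma(a, b) is b/(a+1) = 54.495/6 ≈ 9.083.

σ̂²_MAP = 9.083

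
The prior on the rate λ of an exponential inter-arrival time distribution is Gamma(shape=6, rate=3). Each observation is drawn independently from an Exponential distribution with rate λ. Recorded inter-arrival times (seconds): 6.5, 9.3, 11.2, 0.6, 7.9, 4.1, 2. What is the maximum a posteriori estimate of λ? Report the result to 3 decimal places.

The Exponential(rate=λ) likelihood is ∝ λ^n e^(−λΣtᵢ). Here n = 7 and Σtᵢ = 6.5 + 9.3 + 11.2 + 0.6 + 7.9 + 4.1 + 2 = 41.6.
Posterior ∝ λ^5e^(−3λ) · λ^7e^(−41.6λ) = λ^12e^(−44.6λ), i.e. Gamma(13, 44.6).
Mode = (a−1)/b = 12/44.6 ≈ 0.269.

λ̂_MAP = 0.269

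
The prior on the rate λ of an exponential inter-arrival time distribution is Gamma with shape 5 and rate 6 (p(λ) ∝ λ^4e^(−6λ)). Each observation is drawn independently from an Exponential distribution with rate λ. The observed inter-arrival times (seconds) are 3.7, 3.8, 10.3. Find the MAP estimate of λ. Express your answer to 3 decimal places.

The Exponential(rate=λ) likelihood is ∝ λ^n e^(−λΣtᵢ). Here n = 3 and Σtᵢ = 3.7 + 3.8 + 10.3 = 17.8.
Posterior ∝ λ^4e^(−6λ) · λ^3e^(−17.8λ) = λ^7e^(−23.8λ), i.e. Gamma(8, 23.8).
Mode = (a−1)/b = 7/23.8 ≈ 0.294.

λ̂_MAP = 0.294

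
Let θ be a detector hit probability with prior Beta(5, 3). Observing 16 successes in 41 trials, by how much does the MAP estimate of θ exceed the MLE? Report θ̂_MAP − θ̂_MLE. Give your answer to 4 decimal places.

MAP − MLE = 0.0353

Posterior is Beta(21, 28); MAP = (21−1)/(49−2) = 20/47 ≈ 0.42553.
MLE ignores the prior: θ̂_MLE = k/n = 16/41 ≈ 0.39024.
Difference = 20/47 − 16/41 = 68/1927 ≈ 0.0353.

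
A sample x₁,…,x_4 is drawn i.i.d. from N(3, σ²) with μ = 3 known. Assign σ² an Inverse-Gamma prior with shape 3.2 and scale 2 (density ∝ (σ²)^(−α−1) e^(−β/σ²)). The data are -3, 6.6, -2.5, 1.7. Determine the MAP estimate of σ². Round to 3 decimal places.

Sum of squared deviations about the known mean: SS = (-3−3)² + (6.6−3)² + (-2.5−3)² + (1.7−3)² = 80.9.
The Normal likelihood contributes (σ²)^(−n/2) exp(−SS/(2σ²)), so the posterior is Inverse-Gamma(α + n/2, β + SS/2) = Inverse-Gamma(5.2, 42.45).
The mode of Inverse-Gamma(a, b) is b/(a+1) = 42.45/6.2 ≈ 6.847.

σ̂²_MAP = 6.847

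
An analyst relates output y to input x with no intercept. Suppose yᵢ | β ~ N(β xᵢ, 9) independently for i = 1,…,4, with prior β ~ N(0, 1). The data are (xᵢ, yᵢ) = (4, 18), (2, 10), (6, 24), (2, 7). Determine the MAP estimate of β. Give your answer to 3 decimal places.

β̂_MAP = 3.623

log p(β | y) = −Σ(yᵢ − βxᵢ)²/(2·9) − β²/(2·1) + const.
Setting the derivative to zero: Σxᵢ(yᵢ − βxᵢ)/9 − β/1 = 0, so β = Σxᵢyᵢ / (Σxᵢ² + σ²/τ²).
Σxᵢyᵢ = 4·18 + 2·10 + 6·24 + 2·7 = 250; Σxᵢ² = 60; σ²/τ² = 9.
β̂_MAP = 250 / (60 + 9) = 250/69 ≈ 3.623.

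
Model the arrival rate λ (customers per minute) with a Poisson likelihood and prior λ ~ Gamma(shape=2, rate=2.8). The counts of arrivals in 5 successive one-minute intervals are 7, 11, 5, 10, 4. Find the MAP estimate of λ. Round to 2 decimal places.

λ̂_MAP = 4.87

Σxᵢ = 7+11+5+10+4 = 37, with n = 5.
Posterior ∝ λe^(−2.8λ) · λ^37e^(−5λ) = λ^38e^(−7.8λ), i.e. Gamma(shape=39, rate=7.8).
The mode of a Gamma(a, b) with a ≥ 1 (shape–rate) is (a−1)/b = 38/7.8 ≈ 4.87.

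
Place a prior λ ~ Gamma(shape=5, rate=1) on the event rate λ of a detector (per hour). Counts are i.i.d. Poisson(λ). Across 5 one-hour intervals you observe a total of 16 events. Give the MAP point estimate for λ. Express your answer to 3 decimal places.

λ̂_MAP = 3.333

Σxᵢ = 16, n = 5.
Posterior ∝ λ^4e^(−1λ) · λ^16e^(−5λ) = λ^20e^(−6λ), i.e. Gamma(shape=21, rate=6).
The mode of a Gamma(a, b) with a ≥ 1 (shape–rate) is (a−1)/b = 20/6 ≈ 3.333.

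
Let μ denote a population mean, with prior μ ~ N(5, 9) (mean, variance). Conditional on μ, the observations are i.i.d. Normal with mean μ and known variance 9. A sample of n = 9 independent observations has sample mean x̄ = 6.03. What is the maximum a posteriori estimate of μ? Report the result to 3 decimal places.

n = 9, x̄ = 6.03.
For a Normal prior and Normal likelihood with known variance, the posterior is Normal; its mode equals its mean, the precision-weighted average.
Prior precision 1/σ₀² = 1/9; data precision n/σ² = 9/9 = 1.
μ̂ = ((1/9)·5 + 1·6.03) / (1/9 + 1) = (5927/900)/(10/9) = 5.927.

μ̂_MAP = 5.927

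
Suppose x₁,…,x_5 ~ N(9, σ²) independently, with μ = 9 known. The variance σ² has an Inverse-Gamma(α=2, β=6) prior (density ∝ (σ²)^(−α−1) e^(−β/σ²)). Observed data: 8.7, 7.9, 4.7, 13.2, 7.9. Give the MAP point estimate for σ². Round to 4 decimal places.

Sum of squared deviations about the known mean: SS = (8.7−9)² + (7.9−9)² + (4.7−9)² + (13.2−9)² + (7.9−9)² = 38.64.
The Normal likelihood contributes (σ²)^(−n/2) exp(−SS/(2σ²)), so the posterior is Inverse-Gamma(α + n/2, β + SS/2) = Inverse-Gamma(4.5, 25.32).
The mode of Inverse-Gamma(a, b) is b/(a+1) = 25.32/5.5 ≈ 4.6036.

σ̂²_MAP = 4.6036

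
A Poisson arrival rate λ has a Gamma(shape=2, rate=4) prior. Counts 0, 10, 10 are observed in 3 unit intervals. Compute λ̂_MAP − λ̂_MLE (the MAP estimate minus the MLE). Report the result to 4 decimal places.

Σxᵢ = 20. Posterior is Gamma(22, 7); MAP = (22−1)/7 = 21/7 ≈ 3.00000.
MLE = x̄ = 20/3 ≈ 6.66667.
Difference = 21/7 − 20/3 = -11/3 ≈ -3.6667.

MAP − MLE = -3.6667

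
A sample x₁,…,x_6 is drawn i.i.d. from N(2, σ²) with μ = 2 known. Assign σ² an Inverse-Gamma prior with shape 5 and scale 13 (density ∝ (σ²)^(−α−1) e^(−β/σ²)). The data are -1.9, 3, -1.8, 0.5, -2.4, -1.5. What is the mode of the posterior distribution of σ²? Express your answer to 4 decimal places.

σ̂²_MAP = 5.0283

Sum of squared deviations about the known mean: SS = (-1.9−2)² + (3−2)² + (-1.8−2)² + (0.5−2)² + (-2.4−2)² + (-1.5−2)² = 64.51.
The Normal likelihood contributes (σ²)^(−n/2) exp(−SS/(2σ²)), so the posterior is Inverse-Gamma(α + n/2, β + SS/2) = Inverse-Gamma(8, 45.255).
The mode of Inverse-Gamma(a, b) is b/(a+1) = 45.255/9 ≈ 5.0283.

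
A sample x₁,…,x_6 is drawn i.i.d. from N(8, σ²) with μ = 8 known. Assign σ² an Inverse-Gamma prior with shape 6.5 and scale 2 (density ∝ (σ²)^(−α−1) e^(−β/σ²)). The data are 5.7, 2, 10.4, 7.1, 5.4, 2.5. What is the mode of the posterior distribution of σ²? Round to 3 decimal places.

σ̂²_MAP = 4.232

Sum of squared deviations about the known mean: SS = (5.7−8)² + (2−8)² + (10.4−8)² + (7.1−8)² + (5.4−8)² + (2.5−8)² = 84.87.
The Normal likelihood contributes (σ²)^(−n/2) exp(−SS/(2σ²)), so the posterior is Inverse-Gamma(α + n/2, β + SS/2) = Inverse-Gamma(9.5, 44.435).
The mode of Inverse-Gamma(a, b) is b/(a+1) = 44.435/10.5 ≈ 4.232.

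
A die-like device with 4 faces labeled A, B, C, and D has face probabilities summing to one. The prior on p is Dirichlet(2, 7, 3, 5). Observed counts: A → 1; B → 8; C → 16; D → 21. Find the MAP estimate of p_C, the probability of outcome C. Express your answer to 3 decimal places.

MAP estimate of p_C = 0.305

The posterior is Dirichlet(αᵢ + nᵢ) = Dirichlet(3, 15, 19, 26).
For a Dirichlet(a₁,…,a_K) with all aᵢ > 1, the mode has j-th component (aⱼ − 1)/(Σaᵢ − K).
Here Σaᵢ = 63 and K = 4, so p_C = (19 − 1)/(63 − 4) = 18/59 ≈ 0.305.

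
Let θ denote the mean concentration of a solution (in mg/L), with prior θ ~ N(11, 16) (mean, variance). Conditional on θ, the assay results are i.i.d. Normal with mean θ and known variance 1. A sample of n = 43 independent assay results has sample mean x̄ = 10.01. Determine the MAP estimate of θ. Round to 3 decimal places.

θ̂_MAP = 10.011

n = 43, x̄ = 10.01.
For a Normal prior and Normal likelihood with known variance, the posterior is Normal; its mode equals its mean, the precision-weighted average.
Prior precision 1/σ₀² = 1/16 = 0.0625; data precision n/σ² = 43/1 = 43.
θ̂ = (0.0625·11 + 43·10.01) / (0.0625 + 43) = 431.1175/43.0625 = 172447/17225 ≈ 10.011.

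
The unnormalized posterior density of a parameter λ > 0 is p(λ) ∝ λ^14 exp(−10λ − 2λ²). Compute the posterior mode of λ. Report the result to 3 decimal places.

λ̂_MAP = 1.000

ℓ'(λ) = 14/λ − 10 − 4λ. Setting this to zero and multiplying by λ: 4λ² + 10λ − 14 = 0.
λ = (−10 + √(10² + 4·4·14)) / (2·4) = (−10 + √324) / 8 = (−10 + 18)/8 = 1.
ℓ''(λ) = −14/λ² − 4 < 0, confirming a maximum.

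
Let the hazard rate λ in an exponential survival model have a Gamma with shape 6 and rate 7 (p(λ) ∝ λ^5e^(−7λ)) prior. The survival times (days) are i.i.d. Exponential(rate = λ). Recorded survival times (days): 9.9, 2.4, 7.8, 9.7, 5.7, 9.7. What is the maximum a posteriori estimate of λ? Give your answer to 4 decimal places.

The Exponential(rate=λ) likelihood is ∝ λ^n e^(−λΣtᵢ). Here n = 6 and Σtᵢ = 9.9 + 2.4 + 7.8 + 9.7 + 5.7 + 9.7 = 45.2.
Posterior ∝ λ^5e^(−7λ) · λ^6e^(−45.2λ) = λ^11e^(−52.2λ), i.e. Gamma(12, 52.2).
Mode = (a−1)/b = 11/52.2 ≈ 0.2107.

λ̂_MAP = 0.2107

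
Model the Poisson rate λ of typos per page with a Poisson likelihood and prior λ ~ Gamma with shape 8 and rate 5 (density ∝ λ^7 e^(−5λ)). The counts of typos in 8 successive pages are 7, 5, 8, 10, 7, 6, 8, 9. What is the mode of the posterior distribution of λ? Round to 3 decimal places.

Σxᵢ = 7+5+8+10+7+6+8+9 = 60, with n = 8.
Posterior ∝ λ^7e^(−5λ) · λ^60e^(−8λ) = λ^67e^(−13λ), i.e. Gamma(shape=68, rate=13).
The mode of a Gamma(a, b) with a ≥ 1 (shape–rate) is (a−1)/b = 67/13 ≈ 5.154.

λ̂_MAP = 5.154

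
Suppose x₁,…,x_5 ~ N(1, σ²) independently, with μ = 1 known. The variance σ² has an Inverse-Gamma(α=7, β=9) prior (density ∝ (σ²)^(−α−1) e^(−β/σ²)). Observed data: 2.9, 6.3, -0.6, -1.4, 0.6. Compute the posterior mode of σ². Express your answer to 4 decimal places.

σ̂²_MAP = 2.7705

Sum of squared deviations about the known mean: SS = (2.9−1)² + (6.3−1)² + (-0.6−1)² + (-1.4−1)² + (0.6−1)² = 40.18.
The Normal likelihood contributes (σ²)^(−n/2) exp(−SS/(2σ²)), so the posterior is Inverse-Gamma(α + n/2, β + SS/2) = Inverse-Gamma(9.5, 29.09).
The mode of Inverse-Gamma(a, b) is b/(a+1) = 29.09/10.5 ≈ 2.7705.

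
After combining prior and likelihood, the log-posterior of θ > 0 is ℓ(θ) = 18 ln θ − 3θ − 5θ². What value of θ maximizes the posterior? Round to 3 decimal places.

θ̂_MAP = 1.200

ℓ'(θ) = 18/θ − 3 − 10θ. Setting this to zero and multiplying by θ: 10θ² + 3θ − 18 = 0.
θ = (−3 + √(3² + 4·10·18)) / (2·10) = (−3 + √729) / 20 = (−3 + 27)/20 = 6/5.
ℓ''(θ) = −18/θ² − 10 < 0, confirming a maximum.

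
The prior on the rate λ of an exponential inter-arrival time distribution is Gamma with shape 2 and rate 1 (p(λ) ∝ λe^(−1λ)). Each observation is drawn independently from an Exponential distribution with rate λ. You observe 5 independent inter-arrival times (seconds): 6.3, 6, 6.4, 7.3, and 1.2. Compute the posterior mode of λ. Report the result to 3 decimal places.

λ̂_MAP = 0.213

The Exponential(rate=λ) likelihood is ∝ λ^n e^(−λΣtᵢ). Here n = 5 and Σtᵢ = 6.3 + 6 + 6.4 + 7.3 + 1.2 = 27.2.
Posterior ∝ λe^(−1λ) · λ^5e^(−27.2λ) = λ^6e^(−28.2λ), i.e. Gamma(7, 28.2).
Mode = (a−1)/b = 6/28.2 ≈ 0.213.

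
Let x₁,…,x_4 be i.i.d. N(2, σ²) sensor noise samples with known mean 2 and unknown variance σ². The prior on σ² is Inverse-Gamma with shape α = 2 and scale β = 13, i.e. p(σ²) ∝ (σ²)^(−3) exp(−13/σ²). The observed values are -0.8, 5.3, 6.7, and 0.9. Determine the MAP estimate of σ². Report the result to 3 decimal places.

Sum of squared deviations about the known mean: SS = (-0.8−2)² + (5.3−2)² + (6.7−2)² + (0.9−2)² = 42.03.
The Normal likelihood contributes (σ²)^(−n/2) exp(−SS/(2σ²)), so the posterior is Inverse-Gamma(α + n/2, β + SS/2) = Inverse-Gamma(4, 34.015).
The mode of Inverse-Gamma(a, b) is b/(a+1) = 34.015/5 ≈ 6.803.

σ̂²_MAP = 6.803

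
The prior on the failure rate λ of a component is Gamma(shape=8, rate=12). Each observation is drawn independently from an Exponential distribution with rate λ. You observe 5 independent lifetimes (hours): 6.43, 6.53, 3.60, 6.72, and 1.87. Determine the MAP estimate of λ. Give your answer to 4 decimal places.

The Exponential(rate=λ) likelihood is ∝ λ^n e^(−λΣtᵢ). Here n = 5 and Σtᵢ = 6.43 + 6.53 + 3.60 + 6.72 + 1.87 = 25.15.
Posterior ∝ λ^7e^(−12λ) · λ^5e^(−25.15λ) = λ^12e^(−37.15λ), i.e. Gamma(13, 37.15).
Mode = (a−1)/b = 12/37.15 ≈ 0.3230.

λ̂_MAP = 0.3230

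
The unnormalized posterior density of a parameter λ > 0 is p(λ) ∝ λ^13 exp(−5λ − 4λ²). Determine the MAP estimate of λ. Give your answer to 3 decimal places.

λ̂_MAP = 1.000

ℓ'(λ) = 13/λ − 5 − 8λ. Setting this to zero and multiplying by λ: 8λ² + 5λ − 13 = 0.
λ = (−5 + √(5² + 4·8·13)) / (2·8) = (−5 + √441) / 16 = (−5 + 21)/16 = 1.
ℓ''(λ) = −13/λ² − 8 < 0, confirming a maximum.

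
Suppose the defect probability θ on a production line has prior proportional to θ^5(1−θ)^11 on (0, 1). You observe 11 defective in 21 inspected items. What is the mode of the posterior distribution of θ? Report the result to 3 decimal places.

θ̂_MAP = 0.432

The prior density ∝ θ^5(1−θ)^11 is the kernel of Beta(6, 12).
Data: 11 successes in 21 trials. The binomial likelihood contributes θ^11(1−θ)^10, so the posterior is Beta(6+11, 12+10) = Beta(17, 22).
For Beta(a, b) with a, b > 1 the mode is (a−1)/(a+b−2) = 16/37 ≈ 0.432.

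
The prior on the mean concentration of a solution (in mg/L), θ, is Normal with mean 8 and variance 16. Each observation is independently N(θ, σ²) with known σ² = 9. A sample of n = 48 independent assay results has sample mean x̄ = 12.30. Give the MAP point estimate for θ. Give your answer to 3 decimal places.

θ̂_MAP = 12.250

n = 48, x̄ = 12.30.
For a Normal prior and Normal likelihood with known variance, the posterior is Normal; its mode equals its mean, the precision-weighted average.
Prior precision 1/σ₀² = 1/16 = 0.0625; data precision n/σ² = 48/9 = 16/3.
θ̂ = (0.0625·8 + (16/3)·12.3) / (0.0625 + 16/3) = 66.1/(259/48) = 15864/1295 ≈ 12.250.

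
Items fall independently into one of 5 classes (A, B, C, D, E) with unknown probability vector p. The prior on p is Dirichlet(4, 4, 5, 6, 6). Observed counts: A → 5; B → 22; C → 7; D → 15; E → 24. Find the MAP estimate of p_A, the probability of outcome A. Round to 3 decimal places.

The posterior is Dirichlet(αᵢ + nᵢ) = Dirichlet(9, 26, 12, 21, 30).
For a Dirichlet(a₁,…,a_K) with all aᵢ > 1, the mode has j-th component (aⱼ − 1)/(Σaᵢ − K).
Here Σaᵢ = 98 and K = 5, so p_A = (9 − 1)/(98 − 5) = 8/93 ≈ 0.086.

MAP estimate of p_A = 0.086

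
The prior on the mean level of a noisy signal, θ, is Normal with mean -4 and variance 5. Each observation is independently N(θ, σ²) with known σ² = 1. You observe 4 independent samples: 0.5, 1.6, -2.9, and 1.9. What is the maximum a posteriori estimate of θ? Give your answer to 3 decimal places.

θ̂_MAP = 0.071

n = 4; x̄ = (0.5 + 1.6 + (-2.9) + 1.9)/4 = 1.1/4 = 0.275.
For a Normal prior and Normal likelihood with known variance, the posterior is Normal; its mode equals its mean, the precision-weighted average.
Prior precision 1/σ₀² = 1/5 = 0.2; data precision n/σ² = 4/1 = 4.
θ̂ = (0.2·(-4) + 4·0.275) / (0.2 + 4) = 0.3/4.2 = 1/14 ≈ 0.071.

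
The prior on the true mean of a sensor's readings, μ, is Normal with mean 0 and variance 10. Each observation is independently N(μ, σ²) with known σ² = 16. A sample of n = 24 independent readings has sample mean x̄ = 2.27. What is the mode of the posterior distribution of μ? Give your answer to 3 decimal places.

μ̂_MAP = 2.128

n = 24, x̄ = 2.27.
For a Normal prior and Normal likelihood with known variance, the posterior is Normal; its mode equals its mean, the precision-weighted average.
Prior precision 1/σ₀² = 1/10 = 0.1; data precision n/σ² = 24/16 = 1.5.
μ̂ = (0.1·0 + 1.5·2.27) / (0.1 + 1.5) = 3.405/1.6 = 2.128125 ≈ 2.128.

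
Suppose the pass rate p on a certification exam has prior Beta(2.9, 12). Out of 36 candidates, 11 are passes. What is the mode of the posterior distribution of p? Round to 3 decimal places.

p̂_MAP = 0.264

Prior: Beta(2.9, 12).
Data: 11 successes in 36 trials. The binomial likelihood contributes p^11(1−p)^25, so the posterior is Beta(2.9+11, 12+25) = Beta(13.9, 37).
For Beta(a, b) with a, b > 1 the mode is (a−1)/(a+b−2) = 12.9/48.9 ≈ 0.264.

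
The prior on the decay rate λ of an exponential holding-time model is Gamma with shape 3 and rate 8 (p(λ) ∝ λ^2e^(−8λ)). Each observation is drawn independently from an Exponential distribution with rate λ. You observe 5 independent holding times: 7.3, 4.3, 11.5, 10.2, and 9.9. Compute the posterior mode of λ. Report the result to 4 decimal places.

The Exponential(rate=λ) likelihood is ∝ λ^n e^(−λΣtᵢ). Here n = 5 and Σtᵢ = 7.3 + 4.3 + 11.5 + 10.2 + 9.9 = 43.2.
Posterior ∝ λ^2e^(−8λ) · λ^5e^(−43.2λ) = λ^7e^(−51.2λ), i.e. Gamma(8, 51.2).
Mode = (a−1)/b = 7/51.2 ≈ 0.1367.

λ̂_MAP = 0.1367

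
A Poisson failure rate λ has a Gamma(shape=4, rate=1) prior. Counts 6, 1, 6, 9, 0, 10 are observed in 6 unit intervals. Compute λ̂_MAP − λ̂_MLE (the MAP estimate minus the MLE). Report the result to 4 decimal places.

MAP − MLE = -0.3333

Σxᵢ = 32. Posterior is Gamma(36, 7); MAP = (36−1)/7 = 35/7 ≈ 5.00000.
MLE = x̄ = 32/6 ≈ 5.33333.
Difference = 35/7 − 32/6 = -1/3 ≈ -0.3333.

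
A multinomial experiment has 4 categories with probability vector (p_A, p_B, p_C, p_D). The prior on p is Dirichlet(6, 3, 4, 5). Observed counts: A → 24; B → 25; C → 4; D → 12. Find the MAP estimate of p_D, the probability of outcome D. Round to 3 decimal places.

MAP estimate of p_D = 0.203

The posterior is Dirichlet(αᵢ + nᵢ) = Dirichlet(30, 28, 8, 17).
For a Dirichlet(a₁,…,a_K) with all aᵢ > 1, the mode has j-th component (aⱼ − 1)/(Σaᵢ − K).
Here Σaᵢ = 83 and K = 4, so p_D = (17 − 1)/(83 − 4) = 16/79 ≈ 0.203.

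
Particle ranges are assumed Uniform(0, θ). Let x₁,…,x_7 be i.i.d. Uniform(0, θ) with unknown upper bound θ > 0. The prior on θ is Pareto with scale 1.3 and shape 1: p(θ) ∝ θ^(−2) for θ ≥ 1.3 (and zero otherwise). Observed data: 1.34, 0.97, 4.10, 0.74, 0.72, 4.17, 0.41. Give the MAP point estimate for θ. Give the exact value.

The Uniform(0, θ) likelihood is θ^(−n) for θ ≥ max(xᵢ), zero otherwise. Here max(xᵢ) = 4.17.
Posterior ∝ θ^(−2) · θ^(−7) = θ^(−9) on θ ≥ max(1.3, 4.17) = 4.17.
This density is strictly decreasing in θ, so the posterior mode lies at the lower boundary of the support.

θ̂_MAP = 4.17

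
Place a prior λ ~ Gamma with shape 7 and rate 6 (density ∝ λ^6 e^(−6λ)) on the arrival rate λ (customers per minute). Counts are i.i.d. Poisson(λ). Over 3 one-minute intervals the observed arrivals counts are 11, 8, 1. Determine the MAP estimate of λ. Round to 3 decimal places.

Σxᵢ = 11+8+1 = 20, with n = 3.
Posterior ∝ λ^6e^(−6λ) · λ^20e^(−3λ) = λ^26e^(−9λ), i.e. Gamma(shape=27, rate=9).
The mode of a Gamma(a, b) with a ≥ 1 (shape–rate) is (a−1)/b = 26/9 ≈ 2.889.

λ̂_MAP = 2.889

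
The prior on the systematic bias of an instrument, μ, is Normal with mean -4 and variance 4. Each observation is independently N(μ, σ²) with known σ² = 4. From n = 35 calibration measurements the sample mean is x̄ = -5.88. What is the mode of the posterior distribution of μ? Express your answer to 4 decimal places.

μ̂_MAP = -5.8278

n = 35, x̄ = -5.88.
For a Normal prior and Normal likelihood with known variance, the posterior is Normal; its mode equals its mean, the precision-weighted average.
Prior precision 1/σ₀² = 1/4 = 0.25; data precision n/σ² = 35/4 = 8.75.
μ̂ = (0.25·(-4) + 8.75·(-5.88)) / (0.25 + 8.75) = (-52.45)/9 = -1049/180 ≈ -5.8278.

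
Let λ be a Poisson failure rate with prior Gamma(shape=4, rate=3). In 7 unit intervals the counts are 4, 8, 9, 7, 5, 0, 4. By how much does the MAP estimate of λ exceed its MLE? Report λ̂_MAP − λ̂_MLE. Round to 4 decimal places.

MAP − MLE = -1.2857

Σxᵢ = 37. Posterior is Gamma(41, 10); MAP = (41−1)/10 = 40/10 ≈ 4.00000.
MLE = x̄ = 37/7 ≈ 5.28571.
Difference = 40/10 − 37/7 = -9/7 ≈ -1.2857.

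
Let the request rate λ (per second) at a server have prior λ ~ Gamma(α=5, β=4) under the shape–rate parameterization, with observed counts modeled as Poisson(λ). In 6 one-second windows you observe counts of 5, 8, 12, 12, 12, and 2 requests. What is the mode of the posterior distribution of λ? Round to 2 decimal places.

λ̂_MAP = 5.50

Σxᵢ = 5+8+12+12+12+2 = 51, with n = 6.
Posterior ∝ λ^4e^(−4λ) · λ^51e^(−6λ) = λ^55e^(−10λ), i.e. Gamma(shape=56, rate=10).
The mode of a Gamma(a, b) with a ≥ 1 (shape–rate) is (a−1)/b = 55/10 ≈ 5.50.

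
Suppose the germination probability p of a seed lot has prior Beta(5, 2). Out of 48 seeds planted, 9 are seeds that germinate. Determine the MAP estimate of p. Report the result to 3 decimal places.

p̂_MAP = 0.245

Prior: Beta(5, 2).
Data: 9 successes in 48 trials. The binomial likelihood contributes p^9(1−p)^39, so the posterior is Beta(5+9, 2+39) = Beta(14, 41).
For Beta(a, b) with a, b > 1 the mode is (a−1)/(a+b−2) = 13/53 ≈ 0.245.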